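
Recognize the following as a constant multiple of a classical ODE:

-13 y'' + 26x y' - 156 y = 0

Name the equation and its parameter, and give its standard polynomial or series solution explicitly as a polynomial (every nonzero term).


All three coefficients share the factor -13; dividing through by -13 gives  y'' - 2x y' + 12 y = 0.
This matches the Hermite equation y'' - 2x y' + 2n y = 0 with 2n = 12, so n = 6; the polynomial solution is H_6(x).
With y = sum_k a_k x^k, matching x^k gives (k+2)(k+1) a_{k+2} = 2(k - n) a_k = 2(k - 6) a_k. The right side vanishes at k = 6, so the series with the parity of 6 terminates at degree 6.
Standard normalization: leading coefficient of H_n is 2^n, so a_6 = 2^6 = 64. Work downward with a_k = (k+1)(k+2) a_{k+2} / (2(k - n)):
  a_4 = (5)(6)(64) / (2(4 - 6)) = 1920/(-4) = -480
  a_2 = (3)(4)(-480) / (2(2 - 6)) = -5760/(-8) = 720
  a_0 = (1)(2)(720) / (2(0 - 6)) = 1440/(-12) = -120
Hence H_6(x) = 64 x^6 - 480 x^4 + 720 x^2 - 120.

H_6(x); series = 64 x^6 - 480 x^4 + 720 x^2 - 120


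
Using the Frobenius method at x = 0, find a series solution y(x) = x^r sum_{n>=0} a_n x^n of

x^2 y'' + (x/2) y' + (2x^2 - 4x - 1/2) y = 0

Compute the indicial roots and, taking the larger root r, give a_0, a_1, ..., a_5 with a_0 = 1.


Write in Frobenius form y'' + (p(x)/x) y' + (q(x)/x^2) y = 0:
  p(x) = 1/2,  q(x) = 2x^2 - 4x - 1/2.
Indicial equation: r(r-1) + (1/2) r + (-1/2) = 0 -> roots r_1 = 1, r_2 = -1/2.
Take r = r_1 = 1. Let y(x) = x^r sum_{n>=0} a_n x^n with a_0 = 1.
Substitute y = x^r sum a_n x^n and match x^{r+n}. The recurrence is
  D(n) a_n - 4 a_{n-1} + 2 a_{n-2} = 0,  where D(n) = (r+n)(r+n-1) + (1/2)(r+n) + (-1/2).
  a_n = [4 a_{n-1} - 2 a_{n-2}] / D(n).
Since the indicial polynomial factors as (r - r_1)(r - r_2), D(n) = (r_1 + n - r_1)(r_1 + n - r_2) = n(n + 3/2).
Evaluating step by step (a_0 = 1):
  n = 1: D(1) = 1(1 + 3/2) = 5/2; numerator = 4(1) = 4; a_1 = (4)/(5/2) = 8/5
  n = 2: D(2) = 2(2 + 3/2) = 7; numerator = 4(8/5) - 2(1) = 22/5; a_2 = (22/5)/(7) = 22/35
  n = 3: D(3) = 3(3 + 3/2) = 27/2; numerator = 4(22/35) - 2(8/5) = -24/35; a_3 = (-24/35)/(27/2) = -16/315
  n = 4: D(4) = 4(4 + 3/2) = 22; numerator = 4(-16/315) - 2(22/35) = -92/63; a_4 = (-92/63)/(22) = -46/693
  n = 5: D(5) = 5(5 + 3/2) = 65/2; numerator = 4(-46/693) - 2(-16/315) = -568/3465; a_5 = (-568/3465)/(65/2) = -1136/225225

r = 1; a_0 = 1; a_1 = 8/5; a_2 = 22/35; a_3 = -16/315; a_4 = -46/693; a_5 = -1136/225225


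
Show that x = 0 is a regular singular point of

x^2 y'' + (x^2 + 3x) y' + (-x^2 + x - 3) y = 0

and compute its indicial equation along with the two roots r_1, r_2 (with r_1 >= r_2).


Divide by x^2 to reach normal form y'' + P_1(x) y' + P_2(x) y = 0 with P_1(x) = 1 + 3/x and P_2(x) = -1 + 1/x - 3/x^2.
x = 0 is a singular point because the y'-coefficient 1 + 3/x has a pole at x = 0 and the y-coefficient -1 + 1/x - 3/x^2 has a pole at x = 0.
It is a regular singular point because x P_1(x) = p(x) = x + 3 and x^2 P_2(x) = q(x) = -x^2 + x - 3 are polynomials, hence analytic at x = 0.
p(0) = 3,  q(0) = -3.
Indicial equation: r(r-1) + p(0) r + q(0) = 0, i.e. r^2 + (p(0) - 1) r + q(0) = 0, i.e. r^2 + 2 r - 3 = 0.
Discriminant: (2)^2 - 4(-3) = 16, so r = (-2 ± 4)/2.
Solving: r_1 = 1, r_2 = -3.

indicial: r^2 + 2 r - 3 = 0; roots r_1 = 1, r_2 = -3


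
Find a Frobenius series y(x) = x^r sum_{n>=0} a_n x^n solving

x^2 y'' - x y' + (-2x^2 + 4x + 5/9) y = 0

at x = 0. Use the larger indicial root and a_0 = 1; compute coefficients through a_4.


Write in Frobenius form y'' + (p(x)/x) y' + (q(x)/x^2) y = 0:
  p(x) = -1,  q(x) = -2x^2 + 4x + 5/9.
Indicial equation: r(r-1) + (-1) r + (5/9) = 0 -> roots r_1 = 5/3, r_2 = 1/3.
Take r = r_1 = 5/3. Let y(x) = x^r sum_{n>=0} a_n x^n with a_0 = 1.
Substitute y = x^r sum a_n x^n and match x^{r+n}. The recurrence is
  D(n) a_n + 4 a_{n-1} - 2 a_{n-2} = 0,  where D(n) = (r+n)(r+n-1) + (-1)(r+n) + (5/9).
  a_n = [-4 a_{n-1} + 2 a_{n-2}] / D(n).
Since the indicial polynomial factors as (r - r_1)(r - r_2), D(n) = (r_1 + n - r_1)(r_1 + n - r_2) = n(n + 4/3).
Evaluating step by step (a_0 = 1):
  n = 1: D(1) = 1(1 + 4/3) = 7/3; numerator = -4(1) = -4; a_1 = (-4)/(7/3) = -12/7
  n = 2: D(2) = 2(2 + 4/3) = 20/3; numerator = -4(-12/7) + 2(1) = 62/7; a_2 = (62/7)/(20/3) = 93/70
  n = 3: D(3) = 3(3 + 4/3) = 13; numerator = -4(93/70) + 2(-12/7) = -306/35; a_3 = (-306/35)/(13) = -306/455
  n = 4: D(4) = 4(4 + 4/3) = 64/3; numerator = -4(-306/455) + 2(93/70) = 2433/455; a_4 = (2433/455)/(64/3) = 7299/29120

r = 5/3; a_0 = 1; a_1 = -12/7; a_2 = 93/70; a_3 = -306/455; a_4 = 7299/29120


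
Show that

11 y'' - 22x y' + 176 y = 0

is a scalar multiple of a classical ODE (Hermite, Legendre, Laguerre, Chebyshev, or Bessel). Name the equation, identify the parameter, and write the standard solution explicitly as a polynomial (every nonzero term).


All three coefficients share the factor 11; dividing through by 11 gives  y'' - 2x y' + 16 y = 0.
This matches the Hermite equation y'' - 2x y' + 2n y = 0 with 2n = 16, so n = 8; the polynomial solution is H_8(x).
With y = sum_k a_k x^k, matching x^k gives (k+2)(k+1) a_{k+2} = 2(k - n) a_k = 2(k - 8) a_k. The right side vanishes at k = 8, so the series with the parity of 8 terminates at degree 8.
Standard normalization: leading coefficient of H_n is 2^n, so a_8 = 2^8 = 256. Work downward with a_k = (k+1)(k+2) a_{k+2} / (2(k - n)):
  a_6 = (7)(8)(256) / (2(6 - 8)) = 14336/(-4) = -3584
  a_4 = (5)(6)(-3584) / (2(4 - 8)) = -107520/(-8) = 13440
  a_2 = (3)(4)(13440) / (2(2 - 8)) = 161280/(-12) = -13440
  a_0 = (1)(2)(-13440) / (2(0 - 8)) = -26880/(-16) = 1680
Hence H_8(x) = 256 x^8 - 3584 x^6 + 13440 x^4 - 13440 x^2 + 1680.

H_8(x); series = 256 x^8 - 3584 x^6 + 13440 x^4 - 13440 x^2 + 1680


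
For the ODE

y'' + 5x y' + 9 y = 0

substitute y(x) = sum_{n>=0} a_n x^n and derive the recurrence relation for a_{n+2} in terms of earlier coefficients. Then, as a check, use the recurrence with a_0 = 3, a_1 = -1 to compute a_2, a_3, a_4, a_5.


Substitute y = sum_n a_n x^n.
y''(x) has coefficient (n+2)(n+1) a_{n+2} at x^n;
5 x y'(x) has coefficient 5 n a_n at x^n (shift);
9 y(x) has coefficient 9 a_n at x^n.
Matching x^n: (n+2)(n+1) a_{n+2} + (5n + 9) a_n = 0.
Thus a_{n+2} = (-5n - 9) / ((n+1)(n+2)) * a_n.

Check with a_0 = 3, a_1 = -1 (apply the recurrence for n = 0, 1, 2, 3): a_0 = 3, a_1 = -1, a_2 = -27/2, a_3 = 7/3, a_4 = 171/8, a_5 = -14/5.

a_(n+2) = (-5n - 9) / ((n+1)(n+2)) * a_n; check: a_0 = 3, a_1 = -1, a_2 = -27/2, a_3 = 7/3, a_4 = 171/8, a_5 = -14/5


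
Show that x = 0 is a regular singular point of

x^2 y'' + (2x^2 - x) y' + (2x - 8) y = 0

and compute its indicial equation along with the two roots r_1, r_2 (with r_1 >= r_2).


Divide by x^2 to reach normal form y'' + P_1(x) y' + P_2(x) y = 0 with P_1(x) = 2 - 1/x and P_2(x) = 2/x - 8/x^2.
x = 0 is a singular point because the y'-coefficient 2 - 1/x has a pole at x = 0 and the y-coefficient 2/x - 8/x^2 has a pole at x = 0.
It is a regular singular point because x P_1(x) = p(x) = 2x - 1 and x^2 P_2(x) = q(x) = 2x - 8 are polynomials, hence analytic at x = 0.
p(0) = -1,  q(0) = -8.
Indicial equation: r(r-1) + p(0) r + q(0) = 0, i.e. r^2 + (p(0) - 1) r + q(0) = 0, i.e. r^2 - 2 r - 8 = 0.
Discriminant: (-2)^2 - 4(-8) = 36, so r = (2 ± 6)/2.
Solving: r_1 = 4, r_2 = -2.

indicial: r^2 - 2 r - 8 = 0; roots r_1 = 4, r_2 = -2


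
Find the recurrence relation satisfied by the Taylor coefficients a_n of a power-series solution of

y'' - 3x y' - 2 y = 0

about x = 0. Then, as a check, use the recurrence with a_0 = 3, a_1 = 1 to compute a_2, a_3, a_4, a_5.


Substitute y = sum_n a_n x^n.
y''(x) has coefficient (n+2)(n+1) a_{n+2} at x^n;
-3 x y'(x) has coefficient -3 n a_n at x^n (shift);
-2 y(x) has coefficient -2 a_n at x^n.
Matching x^n: (n+2)(n+1) a_{n+2} + (-3n - 2) a_n = 0.
Thus a_{n+2} = (3n + 2) / ((n+1)(n+2)) * a_n.

Check with a_0 = 3, a_1 = 1 (apply the recurrence for n = 0, 1, 2, 3): a_0 = 3, a_1 = 1, a_2 = 3, a_3 = 5/6, a_4 = 2, a_5 = 11/24.

a_(n+2) = (3n + 2) / ((n+1)(n+2)) * a_n; check: a_0 = 3, a_1 = 1, a_2 = 3, a_3 = 5/6, a_4 = 2, a_5 = 11/24


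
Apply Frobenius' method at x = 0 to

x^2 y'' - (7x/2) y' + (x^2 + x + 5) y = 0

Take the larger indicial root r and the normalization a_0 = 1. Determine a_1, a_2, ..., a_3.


Write in Frobenius form y'' + (p(x)/x) y' + (q(x)/x^2) y = 0:
  p(x) = -7/2,  q(x) = x^2 + x + 5.
Indicial equation: r(r-1) + (-7/2) r + (5) = 0 -> roots r_1 = 5/2, r_2 = 2.
Take r = r_1 = 5/2. Let y(x) = x^r sum_{n>=0} a_n x^n with a_0 = 1.
Substitute y = x^r sum a_n x^n and match x^{r+n}. The recurrence is
  D(n) a_n + 1 a_{n-1} + 1 a_{n-2} = 0,  where D(n) = (r+n)(r+n-1) + (-7/2)(r+n) + (5).
  a_n = [-1 a_{n-1} - 1 a_{n-2}] / D(n).
Since the indicial polynomial factors as (r - r_1)(r - r_2), D(n) = (r_1 + n - r_1)(r_1 + n - r_2) = n(n + 1/2).
Evaluating step by step (a_0 = 1):
  n = 1: D(1) = 1(1 + 1/2) = 3/2; numerator = -1(1) = -1; a_1 = (-1)/(3/2) = -2/3
  n = 2: D(2) = 2(2 + 1/2) = 5; numerator = -1(-2/3) - 1(1) = -1/3; a_2 = (-1/3)/(5) = -1/15
  n = 3: D(3) = 3(3 + 1/2) = 21/2; numerator = -1(-1/15) - 1(-2/3) = 11/15; a_3 = (11/15)/(21/2) = 22/315

r = 5/2; a_0 = 1; a_1 = -2/3; a_2 = -1/15; a_3 = 22/315


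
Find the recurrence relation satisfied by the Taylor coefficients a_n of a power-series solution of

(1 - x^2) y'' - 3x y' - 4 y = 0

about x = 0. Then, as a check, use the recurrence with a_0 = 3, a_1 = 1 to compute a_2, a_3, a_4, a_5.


Substitute y = sum_n a_n x^n.
(1 - 1 x^2) y'' contributes (n+2)(n+1) a_{n+2} - n(n-1) a_n at x^n.
-3 x y'(x) contributes -3 n a_n at x^n.
-4 y(x) contributes -4 a_n at x^n.
Matching x^n: (n+2)(n+1) a_{n+2} + (-n(n-1) - 3 n - 4) a_n = 0.
Thus a_{n+2} = (n(n-1) + 3 n + 4) / ((n+1)(n+2)) * a_n.

Check with a_0 = 3, a_1 = 1 (apply the recurrence for n = 0, 1, 2, 3): a_0 = 3, a_1 = 1, a_2 = 6, a_3 = 7/6, a_4 = 6, a_5 = 133/120.

a_(n+2) = (n(n-1) + 3 n + 4) / ((n+1)(n+2)) * a_n; check: a_0 = 3, a_1 = 1, a_2 = 6, a_3 = 7/6, a_4 = 6, a_5 = 133/120


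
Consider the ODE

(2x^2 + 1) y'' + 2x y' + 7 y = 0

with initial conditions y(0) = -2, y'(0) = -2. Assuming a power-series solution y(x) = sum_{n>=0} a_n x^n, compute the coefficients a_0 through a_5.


Ansatz: y(x) = sum_{n>=0} a_n x^n, so y'(x) = sum_{n>=1} n a_n x^(n-1) and y''(x) = sum_{n>=2} n(n-1) a_n x^(n-2).
Substitute into P(x) y'' + Q(x) y' + R(x) y = 0 with P(x) = 2x^2 + 1, Q(x) = 2x, R(x) = 7, and match powers of x.
Initial conditions: a_0 = -2, a_1 = -2.
Setting the coefficient of each power of x to zero and solving order by order (substituting the coefficients already found):
  x^0: 2 a_2 + 7 a_0 = 0  ->  2 a_2 = -7 a_0 = 14  ->  a_2 = 7
  x^1: 6 a_3 + 9 a_1 = 0  ->  6 a_3 = -9 a_1 = 18  ->  a_3 = 3
  x^2: 12 a_4 + 15 a_2 = 0  ->  12 a_4 = -15 a_2 = -105  ->  a_4 = -35/4
  x^3: 20 a_5 + 25 a_3 = 0  ->  20 a_5 = -25 a_3 = -75  ->  a_5 = -15/4
Truncated series: y(x) = -2 - 2 x + 7 x^2 + 3 x^3 - (35/4) x^4 - (15/4) x^5 + O(x^6).

a_0 = -2; a_1 = -2; a_2 = 7; a_3 = 3; a_4 = -35/4; a_5 = -15/4


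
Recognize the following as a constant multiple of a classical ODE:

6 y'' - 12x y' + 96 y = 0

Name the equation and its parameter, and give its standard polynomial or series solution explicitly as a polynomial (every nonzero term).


All three coefficients share the factor 6; dividing through by 6 gives  y'' - 2x y' + 16 y = 0.
This matches the Hermite equation y'' - 2x y' + 2n y = 0 with 2n = 16, so n = 8; the polynomial solution is H_8(x).
With y = sum_k a_k x^k, matching x^k gives (k+2)(k+1) a_{k+2} = 2(k - n) a_k = 2(k - 8) a_k. The right side vanishes at k = 8, so the series with the parity of 8 terminates at degree 8.
Standard normalization: leading coefficient of H_n is 2^n, so a_8 = 2^8 = 256. Work downward with a_k = (k+1)(k+2) a_{k+2} / (2(k - n)):
  a_6 = (7)(8)(256) / (2(6 - 8)) = 14336/(-4) = -3584
  a_4 = (5)(6)(-3584) / (2(4 - 8)) = -107520/(-8) = 13440
  a_2 = (3)(4)(13440) / (2(2 - 8)) = 161280/(-12) = -13440
  a_0 = (1)(2)(-13440) / (2(0 - 8)) = -26880/(-16) = 1680
Hence H_8(x) = 256 x^8 - 3584 x^6 + 13440 x^4 - 13440 x^2 + 1680.

H_8(x); series = 256 x^8 - 3584 x^6 + 13440 x^4 - 13440 x^2 + 1680


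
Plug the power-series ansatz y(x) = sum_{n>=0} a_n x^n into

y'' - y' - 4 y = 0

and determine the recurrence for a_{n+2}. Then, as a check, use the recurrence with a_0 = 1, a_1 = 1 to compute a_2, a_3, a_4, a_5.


Substitute y = sum_n a_n x^n.
y''(x) has coefficient (n+2)(n+1) a_{n+2} at x^n;
-y'(x) has coefficient -(n+1) a_{n+1} at x^n;
-4 y(x) has coefficient -4 a_n at x^n.
Matching x^n: (n+2)(n+1) a_{n+2} - (n+1) a_{n+1} - 4 a_n = 0.
Thus a_{n+2} = [(n+1) a_{n+1} + 4 a_n] / ((n+1)(n+2)).

Check with a_0 = 1, a_1 = 1 (apply the recurrence for n = 0, 1, 2, 3): a_0 = 1, a_1 = 1, a_2 = 5/2, a_3 = 3/2, a_4 = 29/24, a_5 = 13/24.

a_(n+2) = [(n+1) a_(n+1) + 4 a_n] / ((n+1)(n+2)); check: a_0 = 1, a_1 = 1, a_2 = 5/2, a_3 = 3/2, a_4 = 29/24, a_5 = 13/24


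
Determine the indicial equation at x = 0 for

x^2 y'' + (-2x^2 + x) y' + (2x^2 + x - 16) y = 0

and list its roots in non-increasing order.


Divide by x^2 to reach normal form y'' + P_1(x) y' + P_2(x) y = 0 with P_1(x) = -2 + 1/x and P_2(x) = 2 + 1/x - 16/x^2.
x = 0 is a singular point because the y'-coefficient -2 + 1/x has a pole at x = 0 and the y-coefficient 2 + 1/x - 16/x^2 has a pole at x = 0.
It is a regular singular point because x P_1(x) = p(x) = 1 - 2x and x^2 P_2(x) = q(x) = 2x^2 + x - 16 are polynomials, hence analytic at x = 0.
p(0) = 1,  q(0) = -16.
Indicial equation: r(r-1) + p(0) r + q(0) = 0, i.e. r^2 + (p(0) - 1) r + q(0) = 0, i.e. r^2 - 16 = 0.
Discriminant: (0)^2 - 4(-16) = 64, so r = (0 ± 8)/2.
Solving: r_1 = 4, r_2 = -4.

indicial: r^2 - 16 = 0; roots r_1 = 4, r_2 = -4


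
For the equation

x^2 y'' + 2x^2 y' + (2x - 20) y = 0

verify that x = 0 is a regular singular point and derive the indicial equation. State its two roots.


Divide by x^2 to reach normal form y'' + P_1(x) y' + P_2(x) y = 0 with P_1(x) = 2 and P_2(x) = 2/x - 20/x^2.
x = 0 is a singular point because the y-coefficient 2/x - 20/x^2 has a pole at x = 0.
It is a regular singular point because x P_1(x) = p(x) = 2x and x^2 P_2(x) = q(x) = 2x - 20 are polynomials, hence analytic at x = 0.
p(0) = 0,  q(0) = -20.
Indicial equation: r(r-1) + p(0) r + q(0) = 0, i.e. r^2 + (p(0) - 1) r + q(0) = 0, i.e. r^2 - 1 r - 20 = 0.
Discriminant: (-1)^2 - 4(-20) = 81, so r = (1 ± 9)/2.
Solving: r_1 = 5, r_2 = -4.

indicial: r^2 - 1 r - 20 = 0; roots r_1 = 5, r_2 = -4


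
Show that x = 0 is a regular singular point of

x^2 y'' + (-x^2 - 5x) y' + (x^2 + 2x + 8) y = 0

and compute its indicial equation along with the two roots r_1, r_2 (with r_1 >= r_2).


Divide by x^2 to reach normal form y'' + P_1(x) y' + P_2(x) y = 0 with P_1(x) = -1 - 5/x and P_2(x) = 1 + 2/x + 8/x^2.
x = 0 is a singular point because the y'-coefficient -1 - 5/x has a pole at x = 0 and the y-coefficient 1 + 2/x + 8/x^2 has a pole at x = 0.
It is a regular singular point because x P_1(x) = p(x) = -x - 5 and x^2 P_2(x) = q(x) = x^2 + 2x + 8 are polynomials, hence analytic at x = 0.
p(0) = -5,  q(0) = 8.
Indicial equation: r(r-1) + p(0) r + q(0) = 0, i.e. r^2 + (p(0) - 1) r + q(0) = 0, i.e. r^2 - 6 r + 8 = 0.
Discriminant: (-6)^2 - 4(8) = 4, so r = (6 ± 2)/2.
Solving: r_1 = 4, r_2 = 2.

indicial: r^2 - 6 r + 8 = 0; roots r_1 = 4, r_2 = 2


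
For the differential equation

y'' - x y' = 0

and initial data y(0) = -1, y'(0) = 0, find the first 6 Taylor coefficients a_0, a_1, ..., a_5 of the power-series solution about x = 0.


Ansatz: y(x) = sum_{n>=0} a_n x^n, so y'(x) = sum_{n>=1} n a_n x^(n-1) and y''(x) = sum_{n>=2} n(n-1) a_n x^(n-2).
Substitute into P(x) y'' + Q(x) y' + R(x) y = 0 with P(x) = 1, Q(x) = -x, R(x) = 0, and match powers of x.
Initial conditions: a_0 = -1, a_1 = 0.
Setting the coefficient of each power of x to zero and solving order by order (substituting the coefficients already found):
  x^0: 2 a_2 = 0  ->  a_2 = 0
  x^1: 6 a_3 - a_1 = 0  ->  6 a_3 = a_1 = 0  ->  a_3 = 0
  x^2: 12 a_4 - 2 a_2 = 0  ->  12 a_4 = 2 a_2 = 0  ->  a_4 = 0
  x^3: 20 a_5 - 3 a_3 = 0  ->  20 a_5 = 3 a_3 = 0  ->  a_5 = 0
Truncated series: y(x) = -1 + O(x^6).

a_0 = -1; a_1 = 0; a_2 = 0; a_3 = 0; a_4 = 0; a_5 = 0


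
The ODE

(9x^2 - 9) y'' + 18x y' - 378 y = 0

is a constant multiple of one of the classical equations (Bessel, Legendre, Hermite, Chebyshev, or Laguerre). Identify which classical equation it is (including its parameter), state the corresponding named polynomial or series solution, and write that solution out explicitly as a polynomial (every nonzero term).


All three coefficients share the factor -9; dividing through by -9 gives  (1 - x^2) y'' - 2x y' + 42 y = 0.
This matches the Legendre equation (1 - x^2) y'' - 2x y' + n(n+1) y = 0 (note the -2x y' term) with n(n+1) = 42, so n = 6; the polynomial solution is P_6(x).
With y = sum_k a_k x^k, matching x^k gives (k+2)(k+1) a_{k+2} = [k(k+1) - n(n+1)] a_k = (k - 6)(k + 7) a_k. The right side vanishes at k = 6, so the series with the parity of 6 terminates at degree 6.
Standard normalization (P_n(1) = 1): leading coefficient (2n)!/(2^n (n!)^2) = 479001600/(64*518400) = 231/16, so a_6 = 231/16. Work downward with a_k = (k+1)(k+2) a_{k+2} / ((k - 6)(k + 7)):
  a_4 = (5)(6)(231/16) / ((4 - 6)(4 + 7)) = (3465/8)/(-22) = -315/16
  a_2 = (3)(4)(-315/16) / ((2 - 6)(2 + 7)) = (-945/4)/(-36) = 105/16
  a_0 = (1)(2)(105/16) / ((0 - 6)(0 + 7)) = (105/8)/(-42) = -5/16
Hence P_6(x) = 231 x^6/16 - 315 x^4/16 + 105 x^2/16 - 5/16.

P_6(x); series = 231 x^6/16 - 315 x^4/16 + 105 x^2/16 - 5/16


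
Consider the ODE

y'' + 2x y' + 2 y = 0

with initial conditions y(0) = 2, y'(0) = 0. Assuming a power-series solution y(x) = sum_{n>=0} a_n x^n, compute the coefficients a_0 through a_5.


Ansatz: y(x) = sum_{n>=0} a_n x^n, so y'(x) = sum_{n>=1} n a_n x^(n-1) and y''(x) = sum_{n>=2} n(n-1) a_n x^(n-2).
Substitute into P(x) y'' + Q(x) y' + R(x) y = 0 with P(x) = 1, Q(x) = 2x, R(x) = 2, and match powers of x.
Initial conditions: a_0 = 2, a_1 = 0.
Setting the coefficient of each power of x to zero and solving order by order (substituting the coefficients already found):
  x^0: 2 a_2 + 2 a_0 = 0  ->  2 a_2 = -2 a_0 = -4  ->  a_2 = -2
  x^1: 6 a_3 + 4 a_1 = 0  ->  6 a_3 = -4 a_1 = 0  ->  a_3 = 0
  x^2: 12 a_4 + 6 a_2 = 0  ->  12 a_4 = -6 a_2 = 12  ->  a_4 = 1
  x^3: 20 a_5 + 8 a_3 = 0  ->  20 a_5 = -8 a_3 = 0  ->  a_5 = 0
Truncated series: y(x) = 2 - 2 x^2 + x^4 + O(x^6).

a_0 = 2; a_1 = 0; a_2 = -2; a_3 = 0; a_4 = 1; a_5 = 0


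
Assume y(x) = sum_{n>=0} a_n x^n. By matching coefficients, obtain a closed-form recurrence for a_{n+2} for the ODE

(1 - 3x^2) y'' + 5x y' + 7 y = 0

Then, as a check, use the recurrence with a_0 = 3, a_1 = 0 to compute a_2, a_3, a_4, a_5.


Substitute y = sum_n a_n x^n.
(1 - 3 x^2) y'' contributes (n+2)(n+1) a_{n+2} - 3 n(n-1) a_n at x^n.
5 x y'(x) contributes 5 n a_n at x^n.
7 y(x) contributes 7 a_n at x^n.
Matching x^n: (n+2)(n+1) a_{n+2} + (-3 n(n-1) + 5 n + 7) a_n = 0.
Thus a_{n+2} = (3 n(n-1) - 5 n - 7) / ((n+1)(n+2)) * a_n.

Check with a_0 = 3, a_1 = 0 (apply the recurrence for n = 0, 1, 2, 3): a_0 = 3, a_1 = 0, a_2 = -21/2, a_3 = 0, a_4 = 77/8, a_5 = 0.

a_(n+2) = (3 n(n-1) - 5 n - 7) / ((n+1)(n+2)) * a_n; check: a_0 = 3, a_1 = 0, a_2 = -21/2, a_3 = 0, a_4 = 77/8, a_5 = 0


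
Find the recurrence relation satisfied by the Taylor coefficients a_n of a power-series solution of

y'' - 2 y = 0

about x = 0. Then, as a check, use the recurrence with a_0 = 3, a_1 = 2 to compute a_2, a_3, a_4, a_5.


Substitute y = sum_n a_n x^n into y'' + (const) y = 0.
y''(x) = sum_{n>=0} (n+2)(n+1) a_{n+2} x^n.
The ODE becomes sum_n [(n+2)(n+1) a_{n+2} - 2 a_n] x^n = 0.
Setting each coefficient to zero gives the recurrence:
  (n+2)(n+1) a_{n+2} - 2 a_n = 0,
  a_{n+2} = 2 / ((n+1)(n+2)) a_n.

Check with a_0 = 3, a_1 = 2 (apply the recurrence for n = 0, 1, 2, 3): a_0 = 3, a_1 = 2, a_2 = 3, a_3 = 2/3, a_4 = 1/2, a_5 = 1/15.

a_{n+2} = 2/((n+1)(n+2)) * a_n; check: a_0 = 3, a_1 = 2, a_2 = 3, a_3 = 2/3, a_4 = 1/2, a_5 = 1/15


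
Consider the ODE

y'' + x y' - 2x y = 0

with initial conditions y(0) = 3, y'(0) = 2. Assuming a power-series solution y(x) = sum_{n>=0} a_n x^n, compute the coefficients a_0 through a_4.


Ansatz: y(x) = sum_{n>=0} a_n x^n, so y'(x) = sum_{n>=1} n a_n x^(n-1) and y''(x) = sum_{n>=2} n(n-1) a_n x^(n-2).
Substitute into P(x) y'' + Q(x) y' + R(x) y = 0 with P(x) = 1, Q(x) = x, R(x) = -2x, and match powers of x.
Initial conditions: a_0 = 3, a_1 = 2.
Setting the coefficient of each power of x to zero and solving order by order (substituting the coefficients already found):
  x^0: 2 a_2 = 0  ->  a_2 = 0
  x^1: 6 a_3 + a_1 - 2 a_0 = 0  ->  6 a_3 = -a_1 + 2 a_0 = 4  ->  a_3 = 2/3
  x^2: 12 a_4 + 2 a_2 - 2 a_1 = 0  ->  12 a_4 = -2 a_2 + 2 a_1 = 4  ->  a_4 = 1/3
Truncated series: y(x) = 3 + 2 x + (2/3) x^3 + (1/3) x^4 + O(x^5).

a_0 = 3; a_1 = 2; a_2 = 0; a_3 = 2/3; a_4 = 1/3


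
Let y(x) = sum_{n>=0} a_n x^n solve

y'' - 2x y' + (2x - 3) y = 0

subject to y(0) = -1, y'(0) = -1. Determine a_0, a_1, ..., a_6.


Ansatz: y(x) = sum_{n>=0} a_n x^n, so y'(x) = sum_{n>=1} n a_n x^(n-1) and y''(x) = sum_{n>=2} n(n-1) a_n x^(n-2).
Substitute into P(x) y'' + Q(x) y' + R(x) y = 0 with P(x) = 1, Q(x) = -2x, R(x) = 2x - 3, and match powers of x.
Initial conditions: a_0 = -1, a_1 = -1.
Setting the coefficient of each power of x to zero and solving order by order (substituting the coefficients already found):
  x^0: 2 a_2 - 3 a_0 = 0  ->  2 a_2 = 3 a_0 = -3  ->  a_2 = -3/2
  x^1: 6 a_3 - 5 a_1 + 2 a_0 = 0  ->  6 a_3 = 5 a_1 - 2 a_0 = -3  ->  a_3 = -1/2
  x^2: 12 a_4 - 7 a_2 + 2 a_1 = 0  ->  12 a_4 = 7 a_2 - 2 a_1 = -17/2  ->  a_4 = -17/24
  x^3: 20 a_5 - 9 a_3 + 2 a_2 = 0  ->  20 a_5 = 9 a_3 - 2 a_2 = -3/2  ->  a_5 = -3/40
  x^4: 30 a_6 - 11 a_4 + 2 a_3 = 0  ->  30 a_6 = 11 a_4 - 2 a_3 = -163/24  ->  a_6 = -163/720
Truncated series: y(x) = -1 - x - (3/2) x^2 - (1/2) x^3 - (17/24) x^4 - (3/40) x^5 - (163/720) x^6 + O(x^7).

a_0 = -1; a_1 = -1; a_2 = -3/2; a_3 = -1/2; a_4 = -17/24; a_5 = -3/40; a_6 = -163/720


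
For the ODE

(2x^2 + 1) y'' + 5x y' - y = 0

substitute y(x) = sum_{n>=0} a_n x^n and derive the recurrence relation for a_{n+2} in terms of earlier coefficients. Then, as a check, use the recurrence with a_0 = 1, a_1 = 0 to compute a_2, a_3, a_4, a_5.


Substitute y = sum_n a_n x^n.
(1 + 2 x^2) y'' contributes (n+2)(n+1) a_{n+2} + 2 n(n-1) a_n at x^n.
5 x y'(x) contributes 5 n a_n at x^n.
-y(x) contributes -1 a_n at x^n.
Matching x^n: (n+2)(n+1) a_{n+2} + (2 n(n-1) + 5 n - 1) a_n = 0.
Thus a_{n+2} = (-2 n(n-1) - 5 n + 1) / ((n+1)(n+2)) * a_n.

Check with a_0 = 1, a_1 = 0 (apply the recurrence for n = 0, 1, 2, 3): a_0 = 1, a_1 = 0, a_2 = 1/2, a_3 = 0, a_4 = -13/24, a_5 = 0.

a_(n+2) = (-2 n(n-1) - 5 n + 1) / ((n+1)(n+2)) * a_n; check: a_0 = 1, a_1 = 0, a_2 = 1/2, a_3 = 0, a_4 = -13/24, a_5 = 0


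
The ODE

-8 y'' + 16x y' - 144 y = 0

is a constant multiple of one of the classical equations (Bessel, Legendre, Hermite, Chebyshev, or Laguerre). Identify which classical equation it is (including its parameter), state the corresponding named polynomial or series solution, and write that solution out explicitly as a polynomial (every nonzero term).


All three coefficients share the factor -8; dividing through by -8 gives  y'' - 2x y' + 18 y = 0.
This matches the Hermite equation y'' - 2x y' + 2n y = 0 with 2n = 18, so n = 9; the polynomial solution is H_9(x).
With y = sum_k a_k x^k, matching x^k gives (k+2)(k+1) a_{k+2} = 2(k - n) a_k = 2(k - 9) a_k. The right side vanishes at k = 9, so the series with the parity of 9 terminates at degree 9.
Standard normalization: leading coefficient of H_n is 2^n, so a_9 = 2^9 = 512. Work downward with a_k = (k+1)(k+2) a_{k+2} / (2(k - n)):
  a_7 = (8)(9)(512) / (2(7 - 9)) = 36864/(-4) = -9216
  a_5 = (6)(7)(-9216) / (2(5 - 9)) = -387072/(-8) = 48384
  a_3 = (4)(5)(48384) / (2(3 - 9)) = 967680/(-12) = -80640
  a_1 = (2)(3)(-80640) / (2(1 - 9)) = -483840/(-16) = 30240
Hence H_9(x) = 512 x^9 - 9216 x^7 + 48384 x^5 - 80640 x^3 + 30240 x.

H_9(x); series = 512 x^9 - 9216 x^7 + 48384 x^5 - 80640 x^3 + 30240 x


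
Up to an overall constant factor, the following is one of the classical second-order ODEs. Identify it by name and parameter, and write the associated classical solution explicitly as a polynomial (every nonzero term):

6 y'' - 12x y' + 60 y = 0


All three coefficients share the factor 6; dividing through by 6 gives  y'' - 2x y' + 10 y = 0.
This matches the Hermite equation y'' - 2x y' + 2n y = 0 with 2n = 10, so n = 5; the polynomial solution is H_5(x).
With y = sum_k a_k x^k, matching x^k gives (k+2)(k+1) a_{k+2} = 2(k - n) a_k = 2(k - 5) a_k. The right side vanishes at k = 5, so the series with the parity of 5 terminates at degree 5.
Standard normalization: leading coefficient of H_n is 2^n, so a_5 = 2^5 = 32. Work downward with a_k = (k+1)(k+2) a_{k+2} / (2(k - n)):
  a_3 = (4)(5)(32) / (2(3 - 5)) = 640/(-4) = -160
  a_1 = (2)(3)(-160) / (2(1 - 5)) = -960/(-8) = 120
Hence H_5(x) = 32 x^5 - 160 x^3 + 120 x.

H_5(x); series = 32 x^5 - 160 x^3 + 120 x


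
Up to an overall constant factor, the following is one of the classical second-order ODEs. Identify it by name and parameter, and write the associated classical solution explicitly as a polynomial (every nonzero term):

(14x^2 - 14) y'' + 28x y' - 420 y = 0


All three coefficients share the factor -14; dividing through by -14 gives  (1 - x^2) y'' - 2x y' + 30 y = 0.
This matches the Legendre equation (1 - x^2) y'' - 2x y' + n(n+1) y = 0 (note the -2x y' term) with n(n+1) = 30, so n = 5; the polynomial solution is P_5(x).
With y = sum_k a_k x^k, matching x^k gives (k+2)(k+1) a_{k+2} = [k(k+1) - n(n+1)] a_k = (k - 5)(k + 6) a_k. The right side vanishes at k = 5, so the series with the parity of 5 terminates at degree 5.
Standard normalization (P_n(1) = 1): leading coefficient (2n)!/(2^n (n!)^2) = 3628800/(32*14400) = 63/8, so a_5 = 63/8. Work downward with a_k = (k+1)(k+2) a_{k+2} / ((k - 5)(k + 6)):
  a_3 = (4)(5)(63/8) / ((3 - 5)(3 + 6)) = (315/2)/(-18) = -35/4
  a_1 = (2)(3)(-35/4) / ((1 - 5)(1 + 6)) = (-105/2)/(-28) = 15/8
Hence P_5(x) = 63 x^5/8 - 35 x^3/4 + 15 x/8.

P_5(x); series = 63 x^5/8 - 35 x^3/4 + 15 x/8


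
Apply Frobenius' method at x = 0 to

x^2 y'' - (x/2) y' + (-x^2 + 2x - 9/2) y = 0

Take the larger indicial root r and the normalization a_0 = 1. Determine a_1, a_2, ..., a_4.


Write in Frobenius form y'' + (p(x)/x) y' + (q(x)/x^2) y = 0:
  p(x) = -1/2,  q(x) = -x^2 + 2x - 9/2.
Indicial equation: r(r-1) + (-1/2) r + (-9/2) = 0 -> roots r_1 = 3, r_2 = -3/2.
Take r = r_1 = 3. Let y(x) = x^r sum_{n>=0} a_n x^n with a_0 = 1.
Substitute y = x^r sum a_n x^n and match x^{r+n}. The recurrence is
  D(n) a_n + 2 a_{n-1} - 1 a_{n-2} = 0,  where D(n) = (r+n)(r+n-1) + (-1/2)(r+n) + (-9/2).
  a_n = [-2 a_{n-1} + 1 a_{n-2}] / D(n).
Since the indicial polynomial factors as (r - r_1)(r - r_2), D(n) = (r_1 + n - r_1)(r_1 + n - r_2) = n(n + 9/2).
Evaluating step by step (a_0 = 1):
  n = 1: D(1) = 1(1 + 9/2) = 11/2; numerator = -2(1) = -2; a_1 = (-2)/(11/2) = -4/11
  n = 2: D(2) = 2(2 + 9/2) = 13; numerator = -2(-4/11) + 1(1) = 19/11; a_2 = (19/11)/(13) = 19/143
  n = 3: D(3) = 3(3 + 9/2) = 45/2; numerator = -2(19/143) + 1(-4/11) = -90/143; a_3 = (-90/143)/(45/2) = -4/143
  n = 4: D(4) = 4(4 + 9/2) = 34; numerator = -2(-4/143) + 1(19/143) = 27/143; a_4 = (27/143)/(34) = 27/4862

r = 3; a_0 = 1; a_1 = -4/11; a_2 = 19/143; a_3 = -4/143; a_4 = 27/4862


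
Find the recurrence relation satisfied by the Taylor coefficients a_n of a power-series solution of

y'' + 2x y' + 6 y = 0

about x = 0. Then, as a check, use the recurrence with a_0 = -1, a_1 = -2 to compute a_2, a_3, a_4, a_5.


Substitute y = sum_n a_n x^n.
y''(x) has coefficient (n+2)(n+1) a_{n+2} at x^n;
2 x y'(x) has coefficient 2 n a_n at x^n (shift);
6 y(x) has coefficient 6 a_n at x^n.
Matching x^n: (n+2)(n+1) a_{n+2} + (2n + 6) a_n = 0.
Thus a_{n+2} = (-2n - 6) / ((n+1)(n+2)) * a_n.

Check with a_0 = -1, a_1 = -2 (apply the recurrence for n = 0, 1, 2, 3): a_0 = -1, a_1 = -2, a_2 = 3, a_3 = 8/3, a_4 = -5/2, a_5 = -8/5.

a_(n+2) = (-2n - 6) / ((n+1)(n+2)) * a_n; check: a_0 = -1, a_1 = -2, a_2 = 3, a_3 = 8/3, a_4 = -5/2, a_5 = -8/5


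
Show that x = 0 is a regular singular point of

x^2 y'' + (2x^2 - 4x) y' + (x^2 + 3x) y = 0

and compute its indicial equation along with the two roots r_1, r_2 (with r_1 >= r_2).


Divide by x^2 to reach normal form y'' + P_1(x) y' + P_2(x) y = 0 with P_1(x) = 2 - 4/x and P_2(x) = 1 + 3/x.
x = 0 is a singular point because the y'-coefficient 2 - 4/x has a pole at x = 0 and the y-coefficient 1 + 3/x has a pole at x = 0.
It is a regular singular point because x P_1(x) = p(x) = 2x - 4 and x^2 P_2(x) = q(x) = x^2 + 3x are polynomials, hence analytic at x = 0.
p(0) = -4,  q(0) = 0.
Indicial equation: r(r-1) + p(0) r + q(0) = 0, i.e. r^2 + (p(0) - 1) r + q(0) = 0, i.e. r^2 - 5 r = 0.
Discriminant: (-5)^2 - 4(0) = 25, so r = (5 ± 5)/2.
Solving: r_1 = 5, r_2 = 0.

indicial: r^2 - 5 r = 0; roots r_1 = 5, r_2 = 0


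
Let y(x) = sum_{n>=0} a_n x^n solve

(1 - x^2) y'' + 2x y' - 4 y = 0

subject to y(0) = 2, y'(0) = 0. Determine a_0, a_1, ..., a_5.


Ansatz: y(x) = sum_{n>=0} a_n x^n, so y'(x) = sum_{n>=1} n a_n x^(n-1) and y''(x) = sum_{n>=2} n(n-1) a_n x^(n-2).
Substitute into P(x) y'' + Q(x) y' + R(x) y = 0 with P(x) = 1 - x^2, Q(x) = 2x, R(x) = -4, and match powers of x.
Initial conditions: a_0 = 2, a_1 = 0.
Setting the coefficient of each power of x to zero and solving order by order (substituting the coefficients already found):
  x^0: 2 a_2 - 4 a_0 = 0  ->  2 a_2 = 4 a_0 = 8  ->  a_2 = 4
  x^1: 6 a_3 - 2 a_1 = 0  ->  6 a_3 = 2 a_1 = 0  ->  a_3 = 0
  x^2: 12 a_4 - 2 a_2 = 0  ->  12 a_4 = 2 a_2 = 8  ->  a_4 = 2/3
  x^3: 20 a_5 - 4 a_3 = 0  ->  20 a_5 = 4 a_3 = 0  ->  a_5 = 0
Truncated series: y(x) = 2 + 4 x^2 + (2/3) x^4 + O(x^6).

a_0 = 2; a_1 = 0; a_2 = 4; a_3 = 0; a_4 = 2/3; a_5 = 0


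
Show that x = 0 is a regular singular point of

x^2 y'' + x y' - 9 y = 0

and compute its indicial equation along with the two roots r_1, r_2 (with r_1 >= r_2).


Divide by x^2 to reach normal form y'' + P_1(x) y' + P_2(x) y = 0 with P_1(x) = 1/x and P_2(x) = -9/x^2.
x = 0 is a singular point because the y'-coefficient 1/x has a pole at x = 0 and the y-coefficient -9/x^2 has a pole at x = 0.
It is a regular singular point because x P_1(x) = p(x) = 1 and x^2 P_2(x) = q(x) = -9 are polynomials, hence analytic at x = 0.
p(0) = 1,  q(0) = -9.
Indicial equation: r(r-1) + p(0) r + q(0) = 0, i.e. r^2 + (p(0) - 1) r + q(0) = 0, i.e. r^2 - 9 = 0.
Discriminant: (0)^2 - 4(-9) = 36, so r = (0 ± 6)/2.
Solving: r_1 = 3, r_2 = -3.

indicial: r^2 - 9 = 0; roots r_1 = 3, r_2 = -3


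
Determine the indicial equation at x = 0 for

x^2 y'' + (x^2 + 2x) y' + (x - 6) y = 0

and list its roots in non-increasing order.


Divide by x^2 to reach normal form y'' + P_1(x) y' + P_2(x) y = 0 with P_1(x) = 1 + 2/x and P_2(x) = 1/x - 6/x^2.
x = 0 is a singular point because the y'-coefficient 1 + 2/x has a pole at x = 0 and the y-coefficient 1/x - 6/x^2 has a pole at x = 0.
It is a regular singular point because x P_1(x) = p(x) = x + 2 and x^2 P_2(x) = q(x) = x - 6 are polynomials, hence analytic at x = 0.
p(0) = 2,  q(0) = -6.
Indicial equation: r(r-1) + p(0) r + q(0) = 0, i.e. r^2 + (p(0) - 1) r + q(0) = 0, i.e. r^2 + 1 r - 6 = 0.
Discriminant: (1)^2 - 4(-6) = 25, so r = (-1 ± 5)/2.
Solving: r_1 = 2, r_2 = -3.

indicial: r^2 + 1 r - 6 = 0; roots r_1 = 2, r_2 = -3


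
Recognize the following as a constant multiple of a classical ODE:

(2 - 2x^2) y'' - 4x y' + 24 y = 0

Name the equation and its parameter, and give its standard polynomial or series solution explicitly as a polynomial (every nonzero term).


All three coefficients share the factor 2; dividing through by 2 gives  (1 - x^2) y'' - 2x y' + 12 y = 0.
This matches the Legendre equation (1 - x^2) y'' - 2x y' + n(n+1) y = 0 (note the -2x y' term) with n(n+1) = 12, so n = 3; the polynomial solution is P_3(x).
With y = sum_k a_k x^k, matching x^k gives (k+2)(k+1) a_{k+2} = [k(k+1) - n(n+1)] a_k = (k - 3)(k + 4) a_k. The right side vanishes at k = 3, so the series with the parity of 3 terminates at degree 3.
Standard normalization (P_n(1) = 1): leading coefficient (2n)!/(2^n (n!)^2) = 720/(8*36) = 5/2, so a_3 = 5/2. Work downward with a_k = (k+1)(k+2) a_{k+2} / ((k - 3)(k + 4)):
  a_1 = (2)(3)(5/2) / ((1 - 3)(1 + 4)) = 15/(-10) = -3/2
Hence P_3(x) = 5 x^3/2 - 3 x/2.

P_3(x); series = 5 x^3/2 - 3 x/2


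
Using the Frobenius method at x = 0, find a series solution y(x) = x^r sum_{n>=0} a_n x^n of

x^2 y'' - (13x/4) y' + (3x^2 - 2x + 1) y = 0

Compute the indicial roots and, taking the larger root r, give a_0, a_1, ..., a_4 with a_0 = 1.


Write in Frobenius form y'' + (p(x)/x) y' + (q(x)/x^2) y = 0:
  p(x) = -13/4,  q(x) = 3x^2 - 2x + 1.
Indicial equation: r(r-1) + (-13/4) r + (1) = 0 -> roots r_1 = 4, r_2 = 1/4.
Take r = r_1 = 4. Let y(x) = x^r sum_{n>=0} a_n x^n with a_0 = 1.
Substitute y = x^r sum a_n x^n and match x^{r+n}. The recurrence is
  D(n) a_n - 2 a_{n-1} + 3 a_{n-2} = 0,  where D(n) = (r+n)(r+n-1) + (-13/4)(r+n) + (1).
  a_n = [2 a_{n-1} - 3 a_{n-2}] / D(n).
Since the indicial polynomial factors as (r - r_1)(r - r_2), D(n) = (r_1 + n - r_1)(r_1 + n - r_2) = n(n + 15/4).
Evaluating step by step (a_0 = 1):
  n = 1: D(1) = 1(1 + 15/4) = 19/4; numerator = 2(1) = 2; a_1 = (2)/(19/4) = 8/19
  n = 2: D(2) = 2(2 + 15/4) = 23/2; numerator = 2(8/19) - 3(1) = -41/19; a_2 = (-41/19)/(23/2) = -82/437
  n = 3: D(3) = 3(3 + 15/4) = 81/4; numerator = 2(-82/437) - 3(8/19) = -716/437; a_3 = (-716/437)/(81/4) = -2864/35397
  n = 4: D(4) = 4(4 + 15/4) = 31; numerator = 2(-2864/35397) - 3(-82/437) = 14198/35397; a_4 = (14198/35397)/(31) = 458/35397

r = 4; a_0 = 1; a_1 = 8/19; a_2 = -82/437; a_3 = -2864/35397; a_4 = 458/35397


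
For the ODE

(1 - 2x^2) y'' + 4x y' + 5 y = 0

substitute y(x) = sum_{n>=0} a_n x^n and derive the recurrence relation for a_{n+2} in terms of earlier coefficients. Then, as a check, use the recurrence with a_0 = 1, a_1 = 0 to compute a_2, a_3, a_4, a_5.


Substitute y = sum_n a_n x^n.
(1 - 2 x^2) y'' contributes (n+2)(n+1) a_{n+2} - 2 n(n-1) a_n at x^n.
4 x y'(x) contributes 4 n a_n at x^n.
5 y(x) contributes 5 a_n at x^n.
Matching x^n: (n+2)(n+1) a_{n+2} + (-2 n(n-1) + 4 n + 5) a_n = 0.
Thus a_{n+2} = (2 n(n-1) - 4 n - 5) / ((n+1)(n+2)) * a_n.

Check with a_0 = 1, a_1 = 0 (apply the recurrence for n = 0, 1, 2, 3): a_0 = 1, a_1 = 0, a_2 = -5/2, a_3 = 0, a_4 = 15/8, a_5 = 0.

a_(n+2) = (2 n(n-1) - 4 n - 5) / ((n+1)(n+2)) * a_n; check: a_0 = 1, a_1 = 0, a_2 = -5/2, a_3 = 0, a_4 = 15/8, a_5 = 0


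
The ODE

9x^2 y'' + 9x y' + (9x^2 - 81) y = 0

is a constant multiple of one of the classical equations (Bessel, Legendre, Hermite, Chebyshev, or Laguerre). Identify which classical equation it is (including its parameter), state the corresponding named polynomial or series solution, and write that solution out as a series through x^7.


All three coefficients share the factor 9; dividing through by 9 gives  x^2 y'' + x y' + (x^2 - 9) y = 0.
This matches the Bessel equation x^2 y'' + x y' + (x^2 - nu^2) y = 0 with nu^2 = 9, so nu = 3; the solution bounded at x = 0 is J_3(x).
Frobenius at x = 0: indicial roots ±nu; for r = nu the recurrence k(k + 2nu) c_k = -c_{k-2} gives the standard series J_nu(x) = sum_{k>=0} (-1)^k / (k! (k+nu)!) (x/2)^(2k+nu). Evaluate the first 3 terms:
  k = 0: (-1)^0 / (0! * 3! * 2^3) x^3 = 1/(1*6*8) x^3 = (1/48) x^3
  k = 1: (-1)^1 / (1! * 4! * 2^5) x^5 = -1/(1*24*32) x^5 = (-1/768) x^5
  k = 2: (-1)^2 / (2! * 5! * 2^7) x^7 = 1/(2*120*128) x^7 = (1/30720) x^7
Hence J_3(x) = x^7/30720 - x^5/768 + x^3/48 + ....

J_3(x); series = x^7/30720 - x^5/768 + x^3/48


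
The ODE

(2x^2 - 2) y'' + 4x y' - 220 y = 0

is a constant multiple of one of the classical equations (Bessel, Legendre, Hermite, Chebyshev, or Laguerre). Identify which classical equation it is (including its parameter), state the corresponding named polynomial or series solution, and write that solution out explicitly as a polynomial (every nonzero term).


All three coefficients share the factor -2; dividing through by -2 gives  (1 - x^2) y'' - 2x y' + 110 y = 0.
This matches the Legendre equation (1 - x^2) y'' - 2x y' + n(n+1) y = 0 (note the -2x y' term) with n(n+1) = 110, so n = 10; the polynomial solution is P_10(x).
With y = sum_k a_k x^k, matching x^k gives (k+2)(k+1) a_{k+2} = [k(k+1) - n(n+1)] a_k = (k - 10)(k + 11) a_k. The right side vanishes at k = 10, so the series with the parity of 10 terminates at degree 10.
Standard normalization (P_n(1) = 1): leading coefficient (2n)!/(2^n (n!)^2) = 2432902008176640000/(1024*13168189440000) = 46189/256, so a_10 = 46189/256. Work downward with a_k = (k+1)(k+2) a_{k+2} / ((k - 10)(k + 11)):
  a_8 = (9)(10)(46189/256) / ((8 - 10)(8 + 11)) = (2078505/128)/(-38) = -109395/256
  a_6 = (7)(8)(-109395/256) / ((6 - 10)(6 + 11)) = (-765765/32)/(-68) = 45045/128
  a_4 = (5)(6)(45045/128) / ((4 - 10)(4 + 11)) = (675675/64)/(-90) = -15015/128
  a_2 = (3)(4)(-15015/128) / ((2 - 10)(2 + 11)) = (-45045/32)/(-104) = 3465/256
  a_0 = (1)(2)(3465/256) / ((0 - 10)(0 + 11)) = (3465/128)/(-110) = -63/256
Hence P_10(x) = 46189 x^10/256 - 109395 x^8/256 + 45045 x^6/128 - 15015 x^4/128 + 3465 x^2/256 - 63/256.

P_10(x); series = 46189 x^10/256 - 109395 x^8/256 + 45045 x^6/128 - 15015 x^4/128 + 3465 x^2/256 - 63/256


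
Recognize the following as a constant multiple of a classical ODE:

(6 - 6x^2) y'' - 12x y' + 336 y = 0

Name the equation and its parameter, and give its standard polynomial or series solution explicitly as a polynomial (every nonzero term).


All three coefficients share the factor 6; dividing through by 6 gives  (1 - x^2) y'' - 2x y' + 56 y = 0.
This matches the Legendre equation (1 - x^2) y'' - 2x y' + n(n+1) y = 0 (note the -2x y' term) with n(n+1) = 56, so n = 7; the polynomial solution is P_7(x).
With y = sum_k a_k x^k, matching x^k gives (k+2)(k+1) a_{k+2} = [k(k+1) - n(n+1)] a_k = (k - 7)(k + 8) a_k. The right side vanishes at k = 7, so the series with the parity of 7 terminates at degree 7.
Standard normalization (P_n(1) = 1): leading coefficient (2n)!/(2^n (n!)^2) = 87178291200/(128*25401600) = 429/16, so a_7 = 429/16. Work downward with a_k = (k+1)(k+2) a_{k+2} / ((k - 7)(k + 8)):
  a_5 = (6)(7)(429/16) / ((5 - 7)(5 + 8)) = (9009/8)/(-26) = -693/16
  a_3 = (4)(5)(-693/16) / ((3 - 7)(3 + 8)) = (-3465/4)/(-44) = 315/16
  a_1 = (2)(3)(315/16) / ((1 - 7)(1 + 8)) = (945/8)/(-54) = -35/16
Hence P_7(x) = 429 x^7/16 - 693 x^5/16 + 315 x^3/16 - 35 x/16.

P_7(x); series = 429 x^7/16 - 693 x^5/16 + 315 x^3/16 - 35 x/16


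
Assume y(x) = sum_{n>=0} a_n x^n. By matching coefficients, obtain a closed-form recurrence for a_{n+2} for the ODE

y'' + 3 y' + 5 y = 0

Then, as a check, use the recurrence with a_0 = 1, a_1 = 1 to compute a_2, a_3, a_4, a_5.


Substitute y = sum_n a_n x^n.
y''(x) has coefficient (n+2)(n+1) a_{n+2} at x^n;
3 y'(x) has coefficient 3 (n+1) a_{n+1} at x^n;
5 y(x) has coefficient 5 a_n at x^n.
Matching x^n: (n+2)(n+1) a_{n+2} + 3 (n+1) a_{n+1} + 5 a_n = 0.
Thus a_{n+2} = [-3 (n+1) a_{n+1} - 5 a_n] / ((n+1)(n+2)).

Check with a_0 = 1, a_1 = 1 (apply the recurrence for n = 0, 1, 2, 3): a_0 = 1, a_1 = 1, a_2 = -4, a_3 = 19/6, a_4 = -17/24, a_5 = -11/30.

a_(n+2) = [-3 (n+1) a_(n+1) - 5 a_n] / ((n+1)(n+2)); check: a_0 = 1, a_1 = 1, a_2 = -4, a_3 = 19/6, a_4 = -17/24, a_5 = -11/30


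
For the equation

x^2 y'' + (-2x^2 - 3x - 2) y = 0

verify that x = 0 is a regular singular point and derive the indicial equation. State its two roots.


Divide by x^2 to reach normal form y'' + P_1(x) y' + P_2(x) y = 0 with P_1(x) = 0 and P_2(x) = -2 - 3/x - 2/x^2.
x = 0 is a singular point because the y-coefficient -2 - 3/x - 2/x^2 has a pole at x = 0.
It is a regular singular point because x P_1(x) = p(x) = 0 and x^2 P_2(x) = q(x) = -2x^2 - 3x - 2 are polynomials, hence analytic at x = 0.
p(0) = 0,  q(0) = -2.
Indicial equation: r(r-1) + p(0) r + q(0) = 0, i.e. r^2 + (p(0) - 1) r + q(0) = 0, i.e. r^2 - 1 r - 2 = 0.
Discriminant: (-1)^2 - 4(-2) = 9, so r = (1 ± 3)/2.
Solving: r_1 = 2, r_2 = -1.

indicial: r^2 - 1 r - 2 = 0; roots r_1 = 2, r_2 = -1


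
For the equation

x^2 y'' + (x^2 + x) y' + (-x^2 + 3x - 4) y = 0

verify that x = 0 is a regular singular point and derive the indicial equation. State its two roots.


Divide by x^2 to reach normal form y'' + P_1(x) y' + P_2(x) y = 0 with P_1(x) = 1 + 1/x and P_2(x) = -1 + 3/x - 4/x^2.
x = 0 is a singular point because the y'-coefficient 1 + 1/x has a pole at x = 0 and the y-coefficient -1 + 3/x - 4/x^2 has a pole at x = 0.
It is a regular singular point because x P_1(x) = p(x) = x + 1 and x^2 P_2(x) = q(x) = -x^2 + 3x - 4 are polynomials, hence analytic at x = 0.
p(0) = 1,  q(0) = -4.
Indicial equation: r(r-1) + p(0) r + q(0) = 0, i.e. r^2 + (p(0) - 1) r + q(0) = 0, i.e. r^2 - 4 = 0.
Discriminant: (0)^2 - 4(-4) = 16, so r = (0 ± 4)/2.
Solving: r_1 = 2, r_2 = -2.

indicial: r^2 - 4 = 0; roots r_1 = 2, r_2 = -2
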